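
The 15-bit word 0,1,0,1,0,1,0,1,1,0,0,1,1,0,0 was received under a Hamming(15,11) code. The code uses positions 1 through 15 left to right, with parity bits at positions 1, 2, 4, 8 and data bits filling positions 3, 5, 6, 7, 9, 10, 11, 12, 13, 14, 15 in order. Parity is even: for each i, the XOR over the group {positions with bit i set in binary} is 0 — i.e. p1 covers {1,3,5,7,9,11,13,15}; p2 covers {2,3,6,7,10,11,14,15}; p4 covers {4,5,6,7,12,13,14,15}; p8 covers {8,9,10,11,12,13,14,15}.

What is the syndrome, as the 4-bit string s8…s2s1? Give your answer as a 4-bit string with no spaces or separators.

s1 (pos 1,3,5,7,9,11,13,15): 0⊕0⊕0⊕0⊕1⊕0⊕1⊕0 = 0
s2 (pos 2,3,6,7,10,11,14,15): 1⊕0⊕1⊕0⊕0⊕0⊕0⊕0 = 0
s4 (pos 4,5,6,7,12,13,14,15): 1⊕0⊕1⊕0⊕1⊕1⊕0⊕0 = 0
s8 (pos 8,9,10,11,12,13,14,15): 1⊕1⊕0⊕0⊕1⊕1⊕0⊕0 = 0
Syndrome s8…s1 = 0000 → no error.

0000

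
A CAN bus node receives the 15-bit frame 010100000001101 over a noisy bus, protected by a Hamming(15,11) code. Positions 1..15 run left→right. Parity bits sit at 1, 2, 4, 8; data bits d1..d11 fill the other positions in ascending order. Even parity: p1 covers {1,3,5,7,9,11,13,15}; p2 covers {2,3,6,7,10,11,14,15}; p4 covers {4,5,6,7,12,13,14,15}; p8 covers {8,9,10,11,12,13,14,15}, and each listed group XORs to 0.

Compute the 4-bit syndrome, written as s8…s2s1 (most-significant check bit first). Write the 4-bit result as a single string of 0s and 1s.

s1 (pos 1,3,5,7,9,11,13,15): 0⊕0⊕0⊕0⊕0⊕0⊕1⊕1 = 0
s2 (pos 2,3,6,7,10,11,14,15): 1⊕0⊕0⊕0⊕0⊕0⊕0⊕1 = 0
s4 (pos 4,5,6,7,12,13,14,15): 1⊕0⊕0⊕0⊕1⊕1⊕0⊕1 = 0
s8 (pos 8,9,10,11,12,13,14,15): 0⊕0⊕0⊕0⊕1⊕1⊕0⊕1 = 1
Syndrome s8…s1 = 1000 → error at position 8.

1000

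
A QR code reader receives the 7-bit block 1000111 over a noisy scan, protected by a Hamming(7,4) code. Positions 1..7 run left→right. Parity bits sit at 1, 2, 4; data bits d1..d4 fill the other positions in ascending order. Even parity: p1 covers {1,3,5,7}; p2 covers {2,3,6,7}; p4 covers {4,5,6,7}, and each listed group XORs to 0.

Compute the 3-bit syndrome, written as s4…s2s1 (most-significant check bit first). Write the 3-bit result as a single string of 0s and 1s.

101

s1 (pos 1,3,5,7): 1⊕0⊕1⊕1 = 1
s2 (pos 2,3,6,7): 0⊕0⊕1⊕1 = 0
s4 (pos 4,5,6,7): 0⊕1⊕1⊕1 = 1
Syndrome s4…s1 = 101 → error at position 5.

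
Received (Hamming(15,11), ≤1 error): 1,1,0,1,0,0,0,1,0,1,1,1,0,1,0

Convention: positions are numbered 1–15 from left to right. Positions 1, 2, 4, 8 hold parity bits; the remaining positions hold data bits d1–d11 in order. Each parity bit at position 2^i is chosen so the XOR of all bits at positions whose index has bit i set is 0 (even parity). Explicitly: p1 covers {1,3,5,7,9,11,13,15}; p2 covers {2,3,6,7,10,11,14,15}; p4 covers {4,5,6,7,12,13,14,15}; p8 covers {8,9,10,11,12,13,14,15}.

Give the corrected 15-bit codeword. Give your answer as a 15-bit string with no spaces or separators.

110100010110010

s1 (pos 1,3,5,7,9,11,13,15): 1⊕0⊕0⊕0⊕0⊕1⊕0⊕0 = 0
s2 (pos 2,3,6,7,10,11,14,15): 1⊕0⊕0⊕0⊕1⊕1⊕1⊕0 = 0
s4 (pos 4,5,6,7,12,13,14,15): 1⊕0⊕0⊕0⊕1⊕0⊕1⊕0 = 1
s8 (pos 8,9,10,11,12,13,14,15): 1⊕0⊕1⊕1⊕1⊕0⊕1⊕0 = 1
Syndrome s8…s1 = 1100 → error at position 12.
Flip position 12: 110100010111010 → 110100010110010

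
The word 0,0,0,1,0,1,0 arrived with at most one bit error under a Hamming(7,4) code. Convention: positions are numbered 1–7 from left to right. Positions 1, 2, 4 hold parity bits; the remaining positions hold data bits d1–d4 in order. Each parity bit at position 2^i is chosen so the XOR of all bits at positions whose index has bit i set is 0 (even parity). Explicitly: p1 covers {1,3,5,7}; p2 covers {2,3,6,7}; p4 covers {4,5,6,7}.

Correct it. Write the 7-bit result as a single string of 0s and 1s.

s1 (pos 1,3,5,7): 0⊕0⊕0⊕0 = 0
s2 (pos 2,3,6,7): 0⊕0⊕1⊕0 = 1
s4 (pos 4,5,6,7): 1⊕0⊕1⊕0 = 0
Syndrome s4…s1 = 010 → error at position 2.
Flip position 2: 0001010 → 0101010

0101010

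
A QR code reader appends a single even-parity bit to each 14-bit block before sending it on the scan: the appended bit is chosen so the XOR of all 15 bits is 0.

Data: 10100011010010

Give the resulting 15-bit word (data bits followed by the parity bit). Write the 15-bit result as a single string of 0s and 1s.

101000110100100

XOR of the 14 data bits: 1⊕0⊕1⊕0⊕0⊕0⊕1⊕1⊕0⊕1⊕0⊕0⊕1⊕0 = 0
Parity bit = 0 (so all 15 bits XOR to 0).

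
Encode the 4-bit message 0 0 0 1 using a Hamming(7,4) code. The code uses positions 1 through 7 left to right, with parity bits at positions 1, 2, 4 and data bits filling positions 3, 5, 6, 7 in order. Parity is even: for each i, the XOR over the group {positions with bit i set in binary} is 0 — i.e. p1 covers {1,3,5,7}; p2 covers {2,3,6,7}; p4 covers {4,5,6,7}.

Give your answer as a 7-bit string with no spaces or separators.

Place data at non-parity positions: p1 p2 0 p4 0 0 1
p1 (pos 1,3,5,7): XOR of data positions = 0⊕0⊕1 = 1
p2 (pos 2,3,6,7): XOR of data positions = 0⊕0⊕1 = 1
p4 (pos 4,5,6,7): XOR of data positions = 0⊕0⊕1 = 1
Codeword: 1101001

1101001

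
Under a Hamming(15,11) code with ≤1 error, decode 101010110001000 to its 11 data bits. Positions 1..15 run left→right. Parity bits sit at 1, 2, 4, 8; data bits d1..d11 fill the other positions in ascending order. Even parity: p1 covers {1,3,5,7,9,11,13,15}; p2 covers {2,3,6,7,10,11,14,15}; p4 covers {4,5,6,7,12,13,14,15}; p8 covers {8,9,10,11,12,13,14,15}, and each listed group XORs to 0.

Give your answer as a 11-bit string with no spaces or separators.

11010001000

s1 (pos 1,3,5,7,9,11,13,15): 1⊕1⊕1⊕1⊕0⊕0⊕0⊕0 = 0
s2 (pos 2,3,6,7,10,11,14,15): 0⊕1⊕0⊕1⊕0⊕0⊕0⊕0 = 0
s4 (pos 4,5,6,7,12,13,14,15): 0⊕1⊕0⊕1⊕1⊕0⊕0⊕0 = 1
s8 (pos 8,9,10,11,12,13,14,15): 1⊕0⊕0⊕0⊕1⊕0⊕0⊕0 = 0
Syndrome s8…s1 = 0100 → error at position 4.
Flip position 4: 101010110001000 → 101110110001000
Read data bits from positions 3,5,6,7,9,10,11,12,13,14,15: 11010001000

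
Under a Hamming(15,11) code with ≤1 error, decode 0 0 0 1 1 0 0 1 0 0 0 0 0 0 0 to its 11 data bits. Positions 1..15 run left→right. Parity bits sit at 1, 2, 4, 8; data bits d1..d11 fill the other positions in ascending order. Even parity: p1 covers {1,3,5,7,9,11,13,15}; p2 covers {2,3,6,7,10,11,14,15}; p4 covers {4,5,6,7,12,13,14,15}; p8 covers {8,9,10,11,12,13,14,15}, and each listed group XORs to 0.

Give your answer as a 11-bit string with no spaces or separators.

01001000000

s1 (pos 1,3,5,7,9,11,13,15): 0⊕0⊕1⊕0⊕0⊕0⊕0⊕0 = 1
s2 (pos 2,3,6,7,10,11,14,15): 0⊕0⊕0⊕0⊕0⊕0⊕0⊕0 = 0
s4 (pos 4,5,6,7,12,13,14,15): 1⊕1⊕0⊕0⊕0⊕0⊕0⊕0 = 0
s8 (pos 8,9,10,11,12,13,14,15): 1⊕0⊕0⊕0⊕0⊕0⊕0⊕0 = 1
Syndrome s8…s1 = 1001 → error at position 9.
Flip position 9: 000110010000000 → 000110011000000
Read data bits from positions 3,5,6,7,9,10,11,12,13,14,15: 01001000000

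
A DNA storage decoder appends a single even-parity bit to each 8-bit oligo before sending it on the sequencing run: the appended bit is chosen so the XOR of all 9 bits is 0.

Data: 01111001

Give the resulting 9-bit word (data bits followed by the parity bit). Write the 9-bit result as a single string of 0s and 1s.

XOR of the 8 data bits: 0⊕1⊕1⊕1⊕1⊕0⊕0⊕1 = 1
Parity bit = 1 (so all 9 bits XOR to 0).

011110011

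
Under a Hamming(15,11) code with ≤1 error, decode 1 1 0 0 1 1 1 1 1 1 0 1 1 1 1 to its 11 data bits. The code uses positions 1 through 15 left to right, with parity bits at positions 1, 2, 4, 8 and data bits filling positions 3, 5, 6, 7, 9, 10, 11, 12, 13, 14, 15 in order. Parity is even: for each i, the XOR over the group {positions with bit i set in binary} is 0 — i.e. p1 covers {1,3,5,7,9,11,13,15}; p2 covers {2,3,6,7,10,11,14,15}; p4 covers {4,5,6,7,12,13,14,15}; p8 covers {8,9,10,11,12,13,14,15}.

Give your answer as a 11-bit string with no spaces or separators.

01111100111

s1 (pos 1,3,5,7,9,11,13,15): 1⊕0⊕1⊕1⊕1⊕0⊕1⊕1 = 0
s2 (pos 2,3,6,7,10,11,14,15): 1⊕0⊕1⊕1⊕1⊕0⊕1⊕1 = 0
s4 (pos 4,5,6,7,12,13,14,15): 0⊕1⊕1⊕1⊕1⊕1⊕1⊕1 = 1
s8 (pos 8,9,10,11,12,13,14,15): 1⊕1⊕1⊕0⊕1⊕1⊕1⊕1 = 1
Syndrome s8…s1 = 1100 → error at position 12.
Flip position 12: 110011111101111 → 110011111100111
Read data bits from positions 3,5,6,7,9,10,11,12,13,14,15: 01111100111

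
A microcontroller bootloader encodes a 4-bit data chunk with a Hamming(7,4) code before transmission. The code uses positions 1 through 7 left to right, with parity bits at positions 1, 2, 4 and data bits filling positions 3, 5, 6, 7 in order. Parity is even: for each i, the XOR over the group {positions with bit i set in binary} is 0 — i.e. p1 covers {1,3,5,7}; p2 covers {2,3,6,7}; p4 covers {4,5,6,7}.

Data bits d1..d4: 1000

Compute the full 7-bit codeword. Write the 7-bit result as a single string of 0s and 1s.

1110000

Place data at non-parity positions: p1 p2 1 p4 0 0 0
p1 (pos 1,3,5,7): XOR of data positions = 1⊕0⊕0 = 1
p2 (pos 2,3,6,7): XOR of data positions = 1⊕0⊕0 = 1
p4 (pos 4,5,6,7): XOR of data positions = 0⊕0⊕0 = 0
Codeword: 1110000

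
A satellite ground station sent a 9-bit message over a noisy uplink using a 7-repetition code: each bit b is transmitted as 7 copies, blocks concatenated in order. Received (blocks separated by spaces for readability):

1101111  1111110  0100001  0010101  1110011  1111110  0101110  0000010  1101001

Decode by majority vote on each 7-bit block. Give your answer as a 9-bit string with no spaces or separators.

110011101

Block 1 (1101111): 6 ones → 1
Block 2 (1111110): 6 ones → 1
Block 3 (0100001): 2 ones → 0
Block 4 (0010101): 3 ones → 0
Block 5 (1110011): 5 ones → 1
Block 6 (1111110): 6 ones → 1
Block 7 (0101110): 4 ones → 1
Block 8 (0000010): 1 one → 0
Block 9 (1101001): 4 ones → 1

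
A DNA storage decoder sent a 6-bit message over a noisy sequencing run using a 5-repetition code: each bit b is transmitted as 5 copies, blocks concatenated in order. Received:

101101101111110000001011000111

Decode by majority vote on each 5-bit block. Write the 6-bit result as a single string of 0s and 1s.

111011

Block 1 (10110): 3 ones → 1
Block 2 (11011): 4 ones → 1
Block 3 (11110): 4 ones → 1
Block 4 (00000): 0 ones → 0
Block 5 (10110): 3 ones → 1
Block 6 (00111): 3 ones → 1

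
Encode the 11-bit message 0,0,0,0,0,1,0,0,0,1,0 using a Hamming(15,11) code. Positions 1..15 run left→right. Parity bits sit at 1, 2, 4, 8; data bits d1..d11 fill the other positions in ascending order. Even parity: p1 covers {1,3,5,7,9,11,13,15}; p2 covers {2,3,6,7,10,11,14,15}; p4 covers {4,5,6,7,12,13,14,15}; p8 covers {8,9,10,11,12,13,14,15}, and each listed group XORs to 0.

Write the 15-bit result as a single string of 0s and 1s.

Place data at non-parity positions: p1 p2 0 p4 0 0 0 p8 0 1 0 0 0 1 0
p1 (pos 1,3,5,7,9,11,13,15): XOR of data positions = 0⊕0⊕0⊕0⊕0⊕0⊕0 = 0
p2 (pos 2,3,6,7,10,11,14,15): XOR of data positions = 0⊕0⊕0⊕1⊕0⊕1⊕0 = 0
p4 (pos 4,5,6,7,12,13,14,15): XOR of data positions = 0⊕0⊕0⊕0⊕0⊕1⊕0 = 1
p8 (pos 8,9,10,11,12,13,14,15): XOR of data positions = 0⊕1⊕0⊕0⊕0⊕1⊕0 = 0
Codeword: 000100000100010

000100000100010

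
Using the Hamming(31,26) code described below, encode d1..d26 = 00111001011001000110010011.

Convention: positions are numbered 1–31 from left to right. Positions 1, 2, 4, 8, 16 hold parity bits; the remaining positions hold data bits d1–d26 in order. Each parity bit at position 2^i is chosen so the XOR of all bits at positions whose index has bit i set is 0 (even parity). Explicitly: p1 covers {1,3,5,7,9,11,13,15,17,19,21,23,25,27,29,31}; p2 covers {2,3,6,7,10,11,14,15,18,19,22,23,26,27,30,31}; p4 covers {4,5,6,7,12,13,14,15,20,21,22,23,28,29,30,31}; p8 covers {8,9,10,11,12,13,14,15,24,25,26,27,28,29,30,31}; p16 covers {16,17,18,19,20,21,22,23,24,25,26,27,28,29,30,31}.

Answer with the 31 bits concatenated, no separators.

Place data at non-parity positions: p1 p2 0 p4 0 1 1 p8 1 0 0 1 0 1 1 p16 0 0 1 0 0 0 1 1 0 0 1 0 0 1 1
p1 (pos 1,3,5,7,9,11,13,15,17,19,21,23,25,27,29,31): XOR of data positions = 0⊕0⊕1⊕1⊕0⊕0⊕1⊕0⊕1⊕0⊕1⊕0⊕1⊕0⊕1 = 1
p2 (pos 2,3,6,7,10,11,14,15,18,19,22,23,26,27,30,31): XOR of data positions = 0⊕1⊕1⊕0⊕0⊕1⊕1⊕0⊕1⊕0⊕1⊕0⊕1⊕1⊕1 = 1
p4 (pos 4,5,6,7,12,13,14,15,20,21,22,23,28,29,30,31): XOR of data positions = 0⊕1⊕1⊕1⊕0⊕1⊕1⊕0⊕0⊕0⊕1⊕0⊕0⊕1⊕1 = 0
p8 (pos 8,9,10,11,12,13,14,15,24,25,26,27,28,29,30,31): XOR of data positions = 1⊕0⊕0⊕1⊕0⊕1⊕1⊕1⊕0⊕0⊕1⊕0⊕0⊕1⊕1 = 0
p16 (pos 16,17,18,19,20,21,22,23,24,25,26,27,28,29,30,31): XOR of data positions = 0⊕0⊕1⊕0⊕0⊕0⊕1⊕1⊕0⊕0⊕1⊕0⊕0⊕1⊕1 = 0
Codeword: 1100011010010110001000110010011

1100011010010110001000110010011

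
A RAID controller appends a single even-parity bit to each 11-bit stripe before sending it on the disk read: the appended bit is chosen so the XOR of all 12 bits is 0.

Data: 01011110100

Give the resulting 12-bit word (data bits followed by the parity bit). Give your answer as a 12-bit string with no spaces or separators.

010111101000

XOR of the 11 data bits: 0⊕1⊕0⊕1⊕1⊕1⊕1⊕0⊕1⊕0⊕0 = 0
Parity bit = 0 (so all 12 bits XOR to 0).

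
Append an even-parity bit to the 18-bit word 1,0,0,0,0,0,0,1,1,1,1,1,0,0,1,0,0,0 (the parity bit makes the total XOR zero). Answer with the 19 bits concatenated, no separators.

XOR of the 18 data bits: 1⊕0⊕0⊕0⊕0⊕0⊕0⊕1⊕1⊕1⊕1⊕1⊕0⊕0⊕1⊕0⊕0⊕0 = 1
Parity bit = 1 (so all 19 bits XOR to 0).

1000000111110010001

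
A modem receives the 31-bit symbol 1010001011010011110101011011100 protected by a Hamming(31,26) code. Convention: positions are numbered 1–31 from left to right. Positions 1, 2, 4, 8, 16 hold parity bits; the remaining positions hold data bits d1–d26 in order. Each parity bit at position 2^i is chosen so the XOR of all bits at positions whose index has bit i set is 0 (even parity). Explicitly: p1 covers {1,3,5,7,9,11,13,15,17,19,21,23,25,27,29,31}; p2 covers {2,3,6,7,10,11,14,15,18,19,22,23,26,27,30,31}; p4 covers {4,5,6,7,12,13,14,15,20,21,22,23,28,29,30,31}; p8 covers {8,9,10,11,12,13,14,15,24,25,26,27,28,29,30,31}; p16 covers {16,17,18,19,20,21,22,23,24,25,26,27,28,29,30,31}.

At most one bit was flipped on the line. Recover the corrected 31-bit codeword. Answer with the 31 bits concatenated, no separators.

1010001011010001110101011011100

s1 (pos 1,3,5,7,9,11,13,15,17,19,21,23,25,27,29,31): 1⊕1⊕0⊕1⊕1⊕0⊕0⊕1⊕1⊕0⊕0⊕0⊕1⊕1⊕1⊕0 = 1
s2 (pos 2,3,6,7,10,11,14,15,18,19,22,23,26,27,30,31): 0⊕1⊕0⊕1⊕1⊕0⊕0⊕1⊕1⊕0⊕1⊕0⊕0⊕1⊕0⊕0 = 1
s4 (pos 4,5,6,7,12,13,14,15,20,21,22,23,28,29,30,31): 0⊕0⊕0⊕1⊕1⊕0⊕0⊕1⊕1⊕0⊕1⊕0⊕1⊕1⊕0⊕0 = 1
s8 (pos 8,9,10,11,12,13,14,15,24,25,26,27,28,29,30,31): 0⊕1⊕1⊕0⊕1⊕0⊕0⊕1⊕1⊕1⊕0⊕1⊕1⊕1⊕0⊕0 = 1
s16 (pos 16,17,18,19,20,21,22,23,24,25,26,27,28,29,30,31): 1⊕1⊕1⊕0⊕1⊕0⊕1⊕0⊕1⊕1⊕0⊕1⊕1⊕1⊕0⊕0 = 0
Syndrome s16…s1 = 01111 → error at position 15.
Flip position 15: 1010001011010011110101011011100 → 1010001011010001110101011011100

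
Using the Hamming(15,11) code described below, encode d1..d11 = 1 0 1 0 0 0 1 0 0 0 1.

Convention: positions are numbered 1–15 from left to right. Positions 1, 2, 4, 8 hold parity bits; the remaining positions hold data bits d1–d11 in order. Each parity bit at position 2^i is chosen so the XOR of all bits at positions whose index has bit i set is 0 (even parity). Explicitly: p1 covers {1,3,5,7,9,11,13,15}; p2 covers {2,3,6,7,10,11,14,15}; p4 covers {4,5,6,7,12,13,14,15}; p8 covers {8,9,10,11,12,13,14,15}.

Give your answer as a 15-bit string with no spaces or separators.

101001000010001

Place data at non-parity positions: p1 p2 1 p4 0 1 0 p8 0 0 1 0 0 0 1
p1 (pos 1,3,5,7,9,11,13,15): XOR of data positions = 1⊕0⊕0⊕0⊕1⊕0⊕1 = 1
p2 (pos 2,3,6,7,10,11,14,15): XOR of data positions = 1⊕1⊕0⊕0⊕1⊕0⊕1 = 0
p4 (pos 4,5,6,7,12,13,14,15): XOR of data positions = 0⊕1⊕0⊕0⊕0⊕0⊕1 = 0
p8 (pos 8,9,10,11,12,13,14,15): XOR of data positions = 0⊕0⊕1⊕0⊕0⊕0⊕1 = 0
Codeword: 101001000010001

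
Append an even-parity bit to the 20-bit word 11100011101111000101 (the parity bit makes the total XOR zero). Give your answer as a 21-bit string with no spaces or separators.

XOR of the 20 data bits: 1⊕1⊕1⊕0⊕0⊕0⊕1⊕1⊕1⊕0⊕1⊕1⊕1⊕1⊕0⊕0⊕0⊕1⊕0⊕1 = 0
Parity bit = 0 (so all 21 bits XOR to 0).

111000111011110001010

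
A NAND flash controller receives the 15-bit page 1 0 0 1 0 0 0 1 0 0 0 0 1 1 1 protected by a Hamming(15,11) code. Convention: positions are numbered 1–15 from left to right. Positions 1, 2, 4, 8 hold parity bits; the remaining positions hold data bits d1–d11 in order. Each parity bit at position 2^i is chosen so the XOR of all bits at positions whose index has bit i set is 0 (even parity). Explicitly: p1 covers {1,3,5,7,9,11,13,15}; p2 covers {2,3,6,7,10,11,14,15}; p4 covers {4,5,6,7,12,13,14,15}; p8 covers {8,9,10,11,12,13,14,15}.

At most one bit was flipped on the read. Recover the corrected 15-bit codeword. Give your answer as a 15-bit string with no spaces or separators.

s1 (pos 1,3,5,7,9,11,13,15): 1⊕0⊕0⊕0⊕0⊕0⊕1⊕1 = 1
s2 (pos 2,3,6,7,10,11,14,15): 0⊕0⊕0⊕0⊕0⊕0⊕1⊕1 = 0
s4 (pos 4,5,6,7,12,13,14,15): 1⊕0⊕0⊕0⊕0⊕1⊕1⊕1 = 0
s8 (pos 8,9,10,11,12,13,14,15): 1⊕0⊕0⊕0⊕0⊕1⊕1⊕1 = 0
Syndrome s8…s1 = 0001 → error at position 1.
Flip position 1: 100100010000111 → 000100010000111

000100010000111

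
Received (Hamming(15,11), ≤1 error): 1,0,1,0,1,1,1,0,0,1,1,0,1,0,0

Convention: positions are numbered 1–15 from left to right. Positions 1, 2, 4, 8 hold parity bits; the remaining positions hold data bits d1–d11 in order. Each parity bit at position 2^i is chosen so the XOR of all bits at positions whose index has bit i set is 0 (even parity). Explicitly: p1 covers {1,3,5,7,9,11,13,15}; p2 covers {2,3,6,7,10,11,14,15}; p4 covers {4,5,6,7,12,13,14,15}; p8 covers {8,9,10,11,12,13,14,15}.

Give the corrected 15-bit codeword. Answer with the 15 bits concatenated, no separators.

101011100010100

s1 (pos 1,3,5,7,9,11,13,15): 1⊕1⊕1⊕1⊕0⊕1⊕1⊕0 = 0
s2 (pos 2,3,6,7,10,11,14,15): 0⊕1⊕1⊕1⊕1⊕1⊕0⊕0 = 1
s4 (pos 4,5,6,7,12,13,14,15): 0⊕1⊕1⊕1⊕0⊕1⊕0⊕0 = 0
s8 (pos 8,9,10,11,12,13,14,15): 0⊕0⊕1⊕1⊕0⊕1⊕0⊕0 = 1
Syndrome s8…s1 = 1010 → error at position 10.
Flip position 10: 101011100110100 → 101011100010100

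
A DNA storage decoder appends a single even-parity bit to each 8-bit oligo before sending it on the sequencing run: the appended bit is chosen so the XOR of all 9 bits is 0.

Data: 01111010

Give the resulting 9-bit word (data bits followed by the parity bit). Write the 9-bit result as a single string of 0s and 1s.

011110101

XOR of the 8 data bits: 0⊕1⊕1⊕1⊕1⊕0⊕1⊕0 = 1
Parity bit = 1 (so all 9 bits XOR to 0).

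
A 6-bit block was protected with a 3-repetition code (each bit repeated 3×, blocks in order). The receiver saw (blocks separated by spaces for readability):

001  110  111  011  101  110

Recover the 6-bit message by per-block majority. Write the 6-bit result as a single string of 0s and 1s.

Block 1 (001): 1 one → 0
Block 2 (110): 2 ones → 1
Block 3 (111): 3 ones → 1
Block 4 (011): 2 ones → 1
Block 5 (101): 2 ones → 1
Block 6 (110): 2 ones → 1

011111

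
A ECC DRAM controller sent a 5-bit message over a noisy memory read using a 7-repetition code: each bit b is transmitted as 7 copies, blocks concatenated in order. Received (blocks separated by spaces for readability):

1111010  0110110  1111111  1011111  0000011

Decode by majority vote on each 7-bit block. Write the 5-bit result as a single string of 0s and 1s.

11110

Block 1 (1111010): 5 ones → 1
Block 2 (0110110): 4 ones → 1
Block 3 (1111111): 7 ones → 1
Block 4 (1011111): 6 ones → 1
Block 5 (0000011): 2 ones → 0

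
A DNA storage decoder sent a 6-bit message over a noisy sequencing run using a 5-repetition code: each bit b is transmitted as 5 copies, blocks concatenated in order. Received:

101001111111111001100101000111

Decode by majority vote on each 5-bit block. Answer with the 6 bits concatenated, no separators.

Block 1 (10100): 2 ones → 0
Block 2 (11111): 5 ones → 1
Block 3 (11111): 5 ones → 1
Block 4 (00110): 2 ones → 0
Block 5 (01010): 2 ones → 0
Block 6 (00111): 3 ones → 1

011001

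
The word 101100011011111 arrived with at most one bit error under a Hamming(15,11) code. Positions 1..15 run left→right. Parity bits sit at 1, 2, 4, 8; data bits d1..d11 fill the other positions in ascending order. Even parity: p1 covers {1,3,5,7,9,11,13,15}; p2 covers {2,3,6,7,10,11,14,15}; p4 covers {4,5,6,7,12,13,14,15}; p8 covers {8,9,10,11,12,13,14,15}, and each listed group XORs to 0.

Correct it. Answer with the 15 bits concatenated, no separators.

101100011010111

s1 (pos 1,3,5,7,9,11,13,15): 1⊕1⊕0⊕0⊕1⊕1⊕1⊕1 = 0
s2 (pos 2,3,6,7,10,11,14,15): 0⊕1⊕0⊕0⊕0⊕1⊕1⊕1 = 0
s4 (pos 4,5,6,7,12,13,14,15): 1⊕0⊕0⊕0⊕1⊕1⊕1⊕1 = 1
s8 (pos 8,9,10,11,12,13,14,15): 1⊕1⊕0⊕1⊕1⊕1⊕1⊕1 = 1
Syndrome s8…s1 = 1100 → error at position 12.
Flip position 12: 101100011011111 → 101100011010111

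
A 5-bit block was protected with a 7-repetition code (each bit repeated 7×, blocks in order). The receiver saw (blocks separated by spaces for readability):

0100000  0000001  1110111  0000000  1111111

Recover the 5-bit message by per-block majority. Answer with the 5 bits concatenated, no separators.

00101

Block 1 (0100000): 1 one → 0
Block 2 (0000001): 1 one → 0
Block 3 (1110111): 6 ones → 1
Block 4 (0000000): 0 ones → 0
Block 5 (1111111): 7 ones → 1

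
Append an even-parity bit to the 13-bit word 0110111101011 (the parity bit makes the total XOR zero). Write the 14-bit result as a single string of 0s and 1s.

XOR of the 13 data bits: 0⊕1⊕1⊕0⊕1⊕1⊕1⊕1⊕0⊕1⊕0⊕1⊕1 = 1
Parity bit = 1 (so all 14 bits XOR to 0).

01101111010111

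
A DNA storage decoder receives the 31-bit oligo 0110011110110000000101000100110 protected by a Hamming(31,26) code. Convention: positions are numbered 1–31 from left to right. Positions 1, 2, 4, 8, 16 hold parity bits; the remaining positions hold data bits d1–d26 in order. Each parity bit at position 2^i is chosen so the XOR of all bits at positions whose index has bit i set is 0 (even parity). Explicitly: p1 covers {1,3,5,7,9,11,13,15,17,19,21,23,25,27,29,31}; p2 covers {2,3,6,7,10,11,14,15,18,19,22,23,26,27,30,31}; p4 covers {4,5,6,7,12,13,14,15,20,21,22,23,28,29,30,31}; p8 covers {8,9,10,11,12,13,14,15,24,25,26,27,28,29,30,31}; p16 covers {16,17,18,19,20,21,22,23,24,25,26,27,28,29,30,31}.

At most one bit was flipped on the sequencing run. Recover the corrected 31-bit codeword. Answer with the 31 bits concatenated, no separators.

s1 (pos 1,3,5,7,9,11,13,15,17,19,21,23,25,27,29,31): 0⊕1⊕0⊕1⊕1⊕1⊕0⊕0⊕0⊕0⊕0⊕0⊕0⊕0⊕1⊕0 = 1
s2 (pos 2,3,6,7,10,11,14,15,18,19,22,23,26,27,30,31): 1⊕1⊕1⊕1⊕0⊕1⊕0⊕0⊕0⊕0⊕1⊕0⊕1⊕0⊕1⊕0 = 0
s4 (pos 4,5,6,7,12,13,14,15,20,21,22,23,28,29,30,31): 0⊕0⊕1⊕1⊕1⊕0⊕0⊕0⊕1⊕0⊕1⊕0⊕0⊕1⊕1⊕0 = 1
s8 (pos 8,9,10,11,12,13,14,15,24,25,26,27,28,29,30,31): 1⊕1⊕0⊕1⊕1⊕0⊕0⊕0⊕0⊕0⊕1⊕0⊕0⊕1⊕1⊕0 = 1
s16 (pos 16,17,18,19,20,21,22,23,24,25,26,27,28,29,30,31): 0⊕0⊕0⊕0⊕1⊕0⊕1⊕0⊕0⊕0⊕1⊕0⊕0⊕1⊕1⊕0 = 1
Syndrome s16…s1 = 11101 → error at position 29.
Flip position 29: 0110011110110000000101000100110 → 0110011110110000000101000100010

0110011110110000000101000100010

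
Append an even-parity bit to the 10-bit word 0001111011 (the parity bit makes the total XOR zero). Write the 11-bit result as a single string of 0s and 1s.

XOR of the 10 data bits: 0⊕0⊕0⊕1⊕1⊕1⊕1⊕0⊕1⊕1 = 0
Parity bit = 0 (so all 11 bits XOR to 0).

00011110110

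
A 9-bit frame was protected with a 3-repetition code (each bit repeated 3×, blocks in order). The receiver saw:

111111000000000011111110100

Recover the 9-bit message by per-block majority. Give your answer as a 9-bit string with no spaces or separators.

Block 1 (111): 3 ones → 1
Block 2 (111): 3 ones → 1
Block 3 (000): 0 ones → 0
Block 4 (000): 0 ones → 0
Block 5 (000): 0 ones → 0
Block 6 (011): 2 ones → 1
Block 7 (111): 3 ones → 1
Block 8 (110): 2 ones → 1
Block 9 (100): 1 one → 0

110001110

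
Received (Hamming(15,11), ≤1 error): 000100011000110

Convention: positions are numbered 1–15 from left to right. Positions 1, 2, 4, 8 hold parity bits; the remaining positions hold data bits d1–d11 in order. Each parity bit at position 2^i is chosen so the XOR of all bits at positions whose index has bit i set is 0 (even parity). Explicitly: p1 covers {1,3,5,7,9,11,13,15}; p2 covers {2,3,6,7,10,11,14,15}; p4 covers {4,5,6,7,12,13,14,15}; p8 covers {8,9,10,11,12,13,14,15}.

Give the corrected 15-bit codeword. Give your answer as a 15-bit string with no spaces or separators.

s1 (pos 1,3,5,7,9,11,13,15): 0⊕0⊕0⊕0⊕1⊕0⊕1⊕0 = 0
s2 (pos 2,3,6,7,10,11,14,15): 0⊕0⊕0⊕0⊕0⊕0⊕1⊕0 = 1
s4 (pos 4,5,6,7,12,13,14,15): 1⊕0⊕0⊕0⊕0⊕1⊕1⊕0 = 1
s8 (pos 8,9,10,11,12,13,14,15): 1⊕1⊕0⊕0⊕0⊕1⊕1⊕0 = 0
Syndrome s8…s1 = 0110 → error at position 6.
Flip position 6: 000100011000110 → 000101011000110

000101011000110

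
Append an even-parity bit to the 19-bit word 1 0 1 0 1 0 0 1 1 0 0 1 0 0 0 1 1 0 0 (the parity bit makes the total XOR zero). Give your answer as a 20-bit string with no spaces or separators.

XOR of the 19 data bits: 1⊕0⊕1⊕0⊕1⊕0⊕0⊕1⊕1⊕0⊕0⊕1⊕0⊕0⊕0⊕1⊕1⊕0⊕0 = 0
Parity bit = 0 (so all 20 bits XOR to 0).

10101001100100011000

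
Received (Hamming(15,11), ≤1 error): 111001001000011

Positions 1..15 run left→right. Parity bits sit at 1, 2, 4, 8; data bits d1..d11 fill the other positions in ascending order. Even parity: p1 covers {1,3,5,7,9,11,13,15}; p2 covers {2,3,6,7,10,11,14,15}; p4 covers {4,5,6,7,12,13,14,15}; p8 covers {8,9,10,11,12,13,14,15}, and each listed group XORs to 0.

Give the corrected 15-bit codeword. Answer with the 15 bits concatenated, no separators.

s1 (pos 1,3,5,7,9,11,13,15): 1⊕1⊕0⊕0⊕1⊕0⊕0⊕1 = 0
s2 (pos 2,3,6,7,10,11,14,15): 1⊕1⊕1⊕0⊕0⊕0⊕1⊕1 = 1
s4 (pos 4,5,6,7,12,13,14,15): 0⊕0⊕1⊕0⊕0⊕0⊕1⊕1 = 1
s8 (pos 8,9,10,11,12,13,14,15): 0⊕1⊕0⊕0⊕0⊕0⊕1⊕1 = 1
Syndrome s8…s1 = 1110 → error at position 14.
Flip position 14: 111001001000011 → 111001001000001

111001001000001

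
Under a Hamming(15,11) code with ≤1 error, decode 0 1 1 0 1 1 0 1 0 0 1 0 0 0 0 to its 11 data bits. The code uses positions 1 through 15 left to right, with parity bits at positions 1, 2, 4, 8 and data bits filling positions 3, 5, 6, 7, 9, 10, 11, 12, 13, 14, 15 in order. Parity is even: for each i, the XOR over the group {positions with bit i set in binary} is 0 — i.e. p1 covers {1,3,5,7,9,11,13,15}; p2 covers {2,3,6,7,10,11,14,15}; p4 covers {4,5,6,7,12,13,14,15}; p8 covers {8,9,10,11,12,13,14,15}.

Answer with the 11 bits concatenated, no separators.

11100010000

s1 (pos 1,3,5,7,9,11,13,15): 0⊕1⊕1⊕0⊕0⊕1⊕0⊕0 = 1
s2 (pos 2,3,6,7,10,11,14,15): 1⊕1⊕1⊕0⊕0⊕1⊕0⊕0 = 0
s4 (pos 4,5,6,7,12,13,14,15): 0⊕1⊕1⊕0⊕0⊕0⊕0⊕0 = 0
s8 (pos 8,9,10,11,12,13,14,15): 1⊕0⊕0⊕1⊕0⊕0⊕0⊕0 = 0
Syndrome s8…s1 = 0001 → error at position 1.
Flip position 1: 011011010010000 → 111011010010000
Read data bits from positions 3,5,6,7,9,10,11,12,13,14,15: 11100010000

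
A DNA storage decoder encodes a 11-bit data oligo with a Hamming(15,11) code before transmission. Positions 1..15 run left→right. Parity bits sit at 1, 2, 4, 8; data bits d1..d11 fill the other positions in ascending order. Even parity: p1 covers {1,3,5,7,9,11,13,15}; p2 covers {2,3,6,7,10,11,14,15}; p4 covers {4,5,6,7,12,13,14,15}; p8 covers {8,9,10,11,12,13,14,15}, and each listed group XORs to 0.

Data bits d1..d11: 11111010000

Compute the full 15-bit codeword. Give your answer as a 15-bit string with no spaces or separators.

101111101010000

Place data at non-parity positions: p1 p2 1 p4 1 1 1 p8 1 0 1 0 0 0 0
p1 (pos 1,3,5,7,9,11,13,15): XOR of data positions = 1⊕1⊕1⊕1⊕1⊕0⊕0 = 1
p2 (pos 2,3,6,7,10,11,14,15): XOR of data positions = 1⊕1⊕1⊕0⊕1⊕0⊕0 = 0
p4 (pos 4,5,6,7,12,13,14,15): XOR of data positions = 1⊕1⊕1⊕0⊕0⊕0⊕0 = 1
p8 (pos 8,9,10,11,12,13,14,15): XOR of data positions = 1⊕0⊕1⊕0⊕0⊕0⊕0 = 0
Codeword: 101111101010000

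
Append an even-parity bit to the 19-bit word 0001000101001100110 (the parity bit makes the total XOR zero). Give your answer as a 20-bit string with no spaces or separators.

XOR of the 19 data bits: 0⊕0⊕0⊕1⊕0⊕0⊕0⊕1⊕0⊕1⊕0⊕0⊕1⊕1⊕0⊕0⊕1⊕1⊕0 = 1
Parity bit = 1 (so all 20 bits XOR to 0).

00010001010011001101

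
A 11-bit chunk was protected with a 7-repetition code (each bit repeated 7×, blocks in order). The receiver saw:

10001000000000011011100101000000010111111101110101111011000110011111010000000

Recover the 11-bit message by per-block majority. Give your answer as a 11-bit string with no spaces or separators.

00100111010

Block 1 (1000100): 2 ones → 0
Block 2 (0000000): 0 ones → 0
Block 3 (0110111): 5 ones → 1
Block 4 (0010100): 2 ones → 0
Block 5 (0000010): 1 one → 0
Block 6 (1111111): 7 ones → 1
Block 7 (0111010): 4 ones → 1
Block 8 (1111011): 6 ones → 1
Block 9 (0001100): 2 ones → 0
Block 10 (1111101): 6 ones → 1
Block 11 (0000000): 0 ones → 0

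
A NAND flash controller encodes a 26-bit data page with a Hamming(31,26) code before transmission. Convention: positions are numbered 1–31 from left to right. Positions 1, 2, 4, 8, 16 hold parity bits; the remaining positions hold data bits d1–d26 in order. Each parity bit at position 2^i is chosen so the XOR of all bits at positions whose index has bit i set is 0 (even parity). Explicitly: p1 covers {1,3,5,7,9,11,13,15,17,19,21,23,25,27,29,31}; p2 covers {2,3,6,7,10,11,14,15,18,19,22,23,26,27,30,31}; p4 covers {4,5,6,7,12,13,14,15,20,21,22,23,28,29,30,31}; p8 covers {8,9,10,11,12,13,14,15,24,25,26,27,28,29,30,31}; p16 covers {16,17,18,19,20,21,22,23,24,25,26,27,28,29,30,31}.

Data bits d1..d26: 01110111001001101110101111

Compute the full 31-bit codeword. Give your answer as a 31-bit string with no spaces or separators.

Place data at non-parity positions: p1 p2 0 p4 1 1 1 p8 0 1 1 1 0 0 1 p16 0 0 1 1 0 1 1 1 0 1 0 1 1 1 1
p1 (pos 1,3,5,7,9,11,13,15,17,19,21,23,25,27,29,31): XOR of data positions = 0⊕1⊕1⊕0⊕1⊕0⊕1⊕0⊕1⊕0⊕1⊕0⊕0⊕1⊕1 = 0
p2 (pos 2,3,6,7,10,11,14,15,18,19,22,23,26,27,30,31): XOR of data positions = 0⊕1⊕1⊕1⊕1⊕0⊕1⊕0⊕1⊕1⊕1⊕1⊕0⊕1⊕1 = 1
p4 (pos 4,5,6,7,12,13,14,15,20,21,22,23,28,29,30,31): XOR of data positions = 1⊕1⊕1⊕1⊕0⊕0⊕1⊕1⊕0⊕1⊕1⊕1⊕1⊕1⊕1 = 0
p8 (pos 8,9,10,11,12,13,14,15,24,25,26,27,28,29,30,31): XOR of data positions = 0⊕1⊕1⊕1⊕0⊕0⊕1⊕1⊕0⊕1⊕0⊕1⊕1⊕1⊕1 = 0
p16 (pos 16,17,18,19,20,21,22,23,24,25,26,27,28,29,30,31): XOR of data positions = 0⊕0⊕1⊕1⊕0⊕1⊕1⊕1⊕0⊕1⊕0⊕1⊕1⊕1⊕1 = 0
Codeword: 0100111001110010001101110101111

0100111001110010001101110101111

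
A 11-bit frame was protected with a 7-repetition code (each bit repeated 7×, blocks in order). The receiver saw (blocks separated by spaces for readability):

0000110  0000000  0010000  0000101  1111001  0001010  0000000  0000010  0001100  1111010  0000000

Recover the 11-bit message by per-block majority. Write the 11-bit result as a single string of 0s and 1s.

Block 1 (0000110): 2 ones → 0
Block 2 (0000000): 0 ones → 0
Block 3 (0010000): 1 one → 0
Block 4 (0000101): 2 ones → 0
Block 5 (1111001): 5 ones → 1
Block 6 (0001010): 2 ones → 0
Block 7 (0000000): 0 ones → 0
Block 8 (0000010): 1 one → 0
Block 9 (0001100): 2 ones → 0
Block 10 (1111010): 5 ones → 1
Block 11 (0000000): 0 ones → 0

00001000010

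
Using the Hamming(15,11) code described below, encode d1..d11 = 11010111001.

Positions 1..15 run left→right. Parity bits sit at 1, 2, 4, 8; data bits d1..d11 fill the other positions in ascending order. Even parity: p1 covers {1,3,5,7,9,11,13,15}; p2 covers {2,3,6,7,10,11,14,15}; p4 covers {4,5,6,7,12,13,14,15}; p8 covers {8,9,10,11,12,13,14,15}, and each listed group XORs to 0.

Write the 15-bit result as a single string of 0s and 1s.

Place data at non-parity positions: p1 p2 1 p4 1 0 1 p8 0 1 1 1 0 0 1
p1 (pos 1,3,5,7,9,11,13,15): XOR of data positions = 1⊕1⊕1⊕0⊕1⊕0⊕1 = 1
p2 (pos 2,3,6,7,10,11,14,15): XOR of data positions = 1⊕0⊕1⊕1⊕1⊕0⊕1 = 1
p4 (pos 4,5,6,7,12,13,14,15): XOR of data positions = 1⊕0⊕1⊕1⊕0⊕0⊕1 = 0
p8 (pos 8,9,10,11,12,13,14,15): XOR of data positions = 0⊕1⊕1⊕1⊕0⊕0⊕1 = 0
Codeword: 111010100111001

111010100111001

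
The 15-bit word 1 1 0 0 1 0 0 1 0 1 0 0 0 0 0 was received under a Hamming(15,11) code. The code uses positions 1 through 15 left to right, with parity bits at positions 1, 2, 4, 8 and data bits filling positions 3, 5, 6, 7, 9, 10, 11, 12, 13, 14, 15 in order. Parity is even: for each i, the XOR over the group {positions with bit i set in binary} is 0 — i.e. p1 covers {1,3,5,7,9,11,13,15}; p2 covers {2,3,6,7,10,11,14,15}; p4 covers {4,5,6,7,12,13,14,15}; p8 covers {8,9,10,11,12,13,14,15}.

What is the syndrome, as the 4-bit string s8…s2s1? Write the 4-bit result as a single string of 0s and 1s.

s1 (pos 1,3,5,7,9,11,13,15): 1⊕0⊕1⊕0⊕0⊕0⊕0⊕0 = 0
s2 (pos 2,3,6,7,10,11,14,15): 1⊕0⊕0⊕0⊕1⊕0⊕0⊕0 = 0
s4 (pos 4,5,6,7,12,13,14,15): 0⊕1⊕0⊕0⊕0⊕0⊕0⊕0 = 1
s8 (pos 8,9,10,11,12,13,14,15): 1⊕0⊕1⊕0⊕0⊕0⊕0⊕0 = 0
Syndrome s8…s1 = 0100 → error at position 4.

0100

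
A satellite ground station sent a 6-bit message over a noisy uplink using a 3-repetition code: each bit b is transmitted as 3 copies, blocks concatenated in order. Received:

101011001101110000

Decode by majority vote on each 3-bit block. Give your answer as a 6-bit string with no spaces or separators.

110110

Block 1 (101): 2 ones → 1
Block 2 (011): 2 ones → 1
Block 3 (001): 1 one → 0
Block 4 (101): 2 ones → 1
Block 5 (110): 2 ones → 1
Block 6 (000): 0 ones → 0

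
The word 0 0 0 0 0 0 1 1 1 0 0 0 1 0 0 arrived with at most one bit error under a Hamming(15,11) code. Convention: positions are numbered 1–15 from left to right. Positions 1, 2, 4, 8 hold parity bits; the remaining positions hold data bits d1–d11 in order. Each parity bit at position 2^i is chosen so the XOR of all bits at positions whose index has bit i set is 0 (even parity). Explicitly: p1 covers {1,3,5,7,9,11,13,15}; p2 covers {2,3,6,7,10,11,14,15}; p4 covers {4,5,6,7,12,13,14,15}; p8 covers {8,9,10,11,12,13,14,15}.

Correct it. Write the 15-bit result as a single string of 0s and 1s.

s1 (pos 1,3,5,7,9,11,13,15): 0⊕0⊕0⊕1⊕1⊕0⊕1⊕0 = 1
s2 (pos 2,3,6,7,10,11,14,15): 0⊕0⊕0⊕1⊕0⊕0⊕0⊕0 = 1
s4 (pos 4,5,6,7,12,13,14,15): 0⊕0⊕0⊕1⊕0⊕1⊕0⊕0 = 0
s8 (pos 8,9,10,11,12,13,14,15): 1⊕1⊕0⊕0⊕0⊕1⊕0⊕0 = 1
Syndrome s8…s1 = 1011 → error at position 11.
Flip position 11: 000000111000100 → 000000111010100

000000111010100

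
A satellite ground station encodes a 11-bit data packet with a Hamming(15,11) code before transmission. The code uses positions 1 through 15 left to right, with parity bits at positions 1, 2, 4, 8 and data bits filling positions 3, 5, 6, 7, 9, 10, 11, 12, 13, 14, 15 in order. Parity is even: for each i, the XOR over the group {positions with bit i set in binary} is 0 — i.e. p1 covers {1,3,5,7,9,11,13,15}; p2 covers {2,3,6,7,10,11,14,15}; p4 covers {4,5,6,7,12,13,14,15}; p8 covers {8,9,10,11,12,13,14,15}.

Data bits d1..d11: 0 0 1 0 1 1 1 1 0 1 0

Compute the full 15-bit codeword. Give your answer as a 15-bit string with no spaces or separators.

000101011111010

Place data at non-parity positions: p1 p2 0 p4 0 1 0 p8 1 1 1 1 0 1 0
p1 (pos 1,3,5,7,9,11,13,15): XOR of data positions = 0⊕0⊕0⊕1⊕1⊕0⊕0 = 0
p2 (pos 2,3,6,7,10,11,14,15): XOR of data positions = 0⊕1⊕0⊕1⊕1⊕1⊕0 = 0
p4 (pos 4,5,6,7,12,13,14,15): XOR of data positions = 0⊕1⊕0⊕1⊕0⊕1⊕0 = 1
p8 (pos 8,9,10,11,12,13,14,15): XOR of data positions = 1⊕1⊕1⊕1⊕0⊕1⊕0 = 1
Codeword: 000101011111010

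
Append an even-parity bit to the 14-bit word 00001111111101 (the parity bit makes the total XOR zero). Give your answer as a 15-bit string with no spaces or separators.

XOR of the 14 data bits: 0⊕0⊕0⊕0⊕1⊕1⊕1⊕1⊕1⊕1⊕1⊕1⊕0⊕1 = 1
Parity bit = 1 (so all 15 bits XOR to 0).

000011111111011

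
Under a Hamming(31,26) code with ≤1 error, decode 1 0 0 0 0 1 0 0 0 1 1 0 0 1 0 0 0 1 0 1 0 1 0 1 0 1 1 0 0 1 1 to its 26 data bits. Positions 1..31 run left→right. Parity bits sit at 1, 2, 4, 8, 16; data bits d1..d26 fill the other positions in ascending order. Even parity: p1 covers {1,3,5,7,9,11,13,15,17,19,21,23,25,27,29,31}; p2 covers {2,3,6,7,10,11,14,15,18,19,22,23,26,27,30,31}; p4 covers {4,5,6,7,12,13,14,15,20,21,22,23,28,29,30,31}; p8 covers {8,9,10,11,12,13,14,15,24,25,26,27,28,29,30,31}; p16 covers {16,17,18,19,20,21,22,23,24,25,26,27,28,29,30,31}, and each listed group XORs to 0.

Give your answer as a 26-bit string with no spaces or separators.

00100110010010101010110011

s1 (pos 1,3,5,7,9,11,13,15,17,19,21,23,25,27,29,31): 1⊕0⊕0⊕0⊕0⊕1⊕0⊕0⊕0⊕0⊕0⊕0⊕0⊕1⊕0⊕1 = 0
s2 (pos 2,3,6,7,10,11,14,15,18,19,22,23,26,27,30,31): 0⊕0⊕1⊕0⊕1⊕1⊕1⊕0⊕1⊕0⊕1⊕0⊕1⊕1⊕1⊕1 = 0
s4 (pos 4,5,6,7,12,13,14,15,20,21,22,23,28,29,30,31): 0⊕0⊕1⊕0⊕0⊕0⊕1⊕0⊕1⊕0⊕1⊕0⊕0⊕0⊕1⊕1 = 0
s8 (pos 8,9,10,11,12,13,14,15,24,25,26,27,28,29,30,31): 0⊕0⊕1⊕1⊕0⊕0⊕1⊕0⊕1⊕0⊕1⊕1⊕0⊕0⊕1⊕1 = 0
s16 (pos 16,17,18,19,20,21,22,23,24,25,26,27,28,29,30,31): 0⊕0⊕1⊕0⊕1⊕0⊕1⊕0⊕1⊕0⊕1⊕1⊕0⊕0⊕1⊕1 = 0
Syndrome s16…s1 = 00000 → no error.
Read data bits from positions 3,5,6,7,9,10,11,12,13,14,15,17,18,19,20,21,22,23,24,25,26,27,28,29,30,31: 00100110010010101010110011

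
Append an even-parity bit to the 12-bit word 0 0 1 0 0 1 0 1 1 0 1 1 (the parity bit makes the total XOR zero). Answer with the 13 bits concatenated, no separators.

0010010110110

XOR of the 12 data bits: 0⊕0⊕1⊕0⊕0⊕1⊕0⊕1⊕1⊕0⊕1⊕1 = 0
Parity bit = 0 (so all 13 bits XOR to 0).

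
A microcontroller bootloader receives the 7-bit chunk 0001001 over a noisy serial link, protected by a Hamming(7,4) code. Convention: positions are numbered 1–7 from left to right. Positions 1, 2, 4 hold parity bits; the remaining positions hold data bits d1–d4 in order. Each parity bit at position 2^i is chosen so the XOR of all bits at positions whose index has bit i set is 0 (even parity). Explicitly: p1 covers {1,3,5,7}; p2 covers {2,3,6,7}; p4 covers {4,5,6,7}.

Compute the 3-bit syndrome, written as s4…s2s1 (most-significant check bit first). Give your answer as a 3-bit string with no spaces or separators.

s1 (pos 1,3,5,7): 0⊕0⊕0⊕1 = 1
s2 (pos 2,3,6,7): 0⊕0⊕0⊕1 = 1
s4 (pos 4,5,6,7): 1⊕0⊕0⊕1 = 0
Syndrome s4…s1 = 011 → error at position 3.

011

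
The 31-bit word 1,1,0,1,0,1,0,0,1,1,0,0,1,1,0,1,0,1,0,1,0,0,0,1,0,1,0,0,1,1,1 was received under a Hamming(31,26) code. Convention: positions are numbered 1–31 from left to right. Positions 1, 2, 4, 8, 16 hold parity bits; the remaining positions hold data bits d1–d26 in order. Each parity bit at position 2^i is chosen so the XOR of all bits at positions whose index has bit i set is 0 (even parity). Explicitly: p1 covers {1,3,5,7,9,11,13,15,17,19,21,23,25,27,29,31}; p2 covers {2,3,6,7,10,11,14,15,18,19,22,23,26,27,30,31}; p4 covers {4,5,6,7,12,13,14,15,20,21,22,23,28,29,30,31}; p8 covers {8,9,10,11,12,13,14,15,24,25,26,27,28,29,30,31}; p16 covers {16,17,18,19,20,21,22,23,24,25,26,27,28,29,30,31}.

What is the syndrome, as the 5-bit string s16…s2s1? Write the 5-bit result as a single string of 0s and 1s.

01001

s1 (pos 1,3,5,7,9,11,13,15,17,19,21,23,25,27,29,31): 1⊕0⊕0⊕0⊕1⊕0⊕1⊕0⊕0⊕0⊕0⊕0⊕0⊕0⊕1⊕1 = 1
s2 (pos 2,3,6,7,10,11,14,15,18,19,22,23,26,27,30,31): 1⊕0⊕1⊕0⊕1⊕0⊕1⊕0⊕1⊕0⊕0⊕0⊕1⊕0⊕1⊕1 = 0
s4 (pos 4,5,6,7,12,13,14,15,20,21,22,23,28,29,30,31): 1⊕0⊕1⊕0⊕0⊕1⊕1⊕0⊕1⊕0⊕0⊕0⊕0⊕1⊕1⊕1 = 0
s8 (pos 8,9,10,11,12,13,14,15,24,25,26,27,28,29,30,31): 0⊕1⊕1⊕0⊕0⊕1⊕1⊕0⊕1⊕0⊕1⊕0⊕0⊕1⊕1⊕1 = 1
s16 (pos 16,17,18,19,20,21,22,23,24,25,26,27,28,29,30,31): 1⊕0⊕1⊕0⊕1⊕0⊕0⊕0⊕1⊕0⊕1⊕0⊕0⊕1⊕1⊕1 = 0
Syndrome s16…s1 = 01001 → error at position 9.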